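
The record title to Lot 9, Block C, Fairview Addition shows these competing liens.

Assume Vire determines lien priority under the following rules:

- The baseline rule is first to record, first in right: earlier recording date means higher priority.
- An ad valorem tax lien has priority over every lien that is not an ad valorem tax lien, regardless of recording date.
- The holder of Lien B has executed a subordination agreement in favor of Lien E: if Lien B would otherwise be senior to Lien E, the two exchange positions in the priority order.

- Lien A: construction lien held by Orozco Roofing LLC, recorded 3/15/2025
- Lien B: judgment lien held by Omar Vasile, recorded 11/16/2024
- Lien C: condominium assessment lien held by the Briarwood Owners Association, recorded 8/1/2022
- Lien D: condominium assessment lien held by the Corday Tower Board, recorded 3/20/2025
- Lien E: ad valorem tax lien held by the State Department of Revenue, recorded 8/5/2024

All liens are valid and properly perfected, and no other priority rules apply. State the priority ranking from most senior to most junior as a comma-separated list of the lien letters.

As an ad valorem tax lien, E is senior to every other lien.
Ordering the rest by effective date: C (8/1/2022), B (11/16/2024), A (3/15/2025), D (3/20/2025).
B is already junior to E, so the subordination agreement changes nothing.

E, C, B, A, D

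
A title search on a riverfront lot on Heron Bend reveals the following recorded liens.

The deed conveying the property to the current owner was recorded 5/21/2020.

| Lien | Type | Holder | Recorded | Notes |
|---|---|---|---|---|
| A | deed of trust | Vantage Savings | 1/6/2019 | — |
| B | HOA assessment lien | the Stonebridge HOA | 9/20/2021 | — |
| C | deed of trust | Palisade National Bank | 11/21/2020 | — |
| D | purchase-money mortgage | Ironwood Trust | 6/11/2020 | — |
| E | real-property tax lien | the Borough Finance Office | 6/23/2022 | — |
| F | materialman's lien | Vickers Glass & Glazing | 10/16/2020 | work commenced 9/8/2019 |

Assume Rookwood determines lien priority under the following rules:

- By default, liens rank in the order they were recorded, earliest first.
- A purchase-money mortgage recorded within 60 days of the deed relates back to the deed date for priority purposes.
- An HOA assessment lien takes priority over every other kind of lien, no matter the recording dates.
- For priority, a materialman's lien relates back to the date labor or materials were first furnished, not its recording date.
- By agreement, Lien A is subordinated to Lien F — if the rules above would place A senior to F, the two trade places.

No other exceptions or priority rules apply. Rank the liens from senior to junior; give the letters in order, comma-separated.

Adjusting effective dates: D relates back to the deed date 5/21/2020; F is treated as recorded 9/8/2019, the work-commencement date.
B is an HOA assessment lien and takes priority over every other lien.
Among the remaining liens, by effective date: A (1/6/2019), F (9/8/2019), D (5/21/2020), C (11/21/2020), E (6/23/2022).
Because A would otherwise rank above F, the subordination swaps them.

B, F, A, D, C, E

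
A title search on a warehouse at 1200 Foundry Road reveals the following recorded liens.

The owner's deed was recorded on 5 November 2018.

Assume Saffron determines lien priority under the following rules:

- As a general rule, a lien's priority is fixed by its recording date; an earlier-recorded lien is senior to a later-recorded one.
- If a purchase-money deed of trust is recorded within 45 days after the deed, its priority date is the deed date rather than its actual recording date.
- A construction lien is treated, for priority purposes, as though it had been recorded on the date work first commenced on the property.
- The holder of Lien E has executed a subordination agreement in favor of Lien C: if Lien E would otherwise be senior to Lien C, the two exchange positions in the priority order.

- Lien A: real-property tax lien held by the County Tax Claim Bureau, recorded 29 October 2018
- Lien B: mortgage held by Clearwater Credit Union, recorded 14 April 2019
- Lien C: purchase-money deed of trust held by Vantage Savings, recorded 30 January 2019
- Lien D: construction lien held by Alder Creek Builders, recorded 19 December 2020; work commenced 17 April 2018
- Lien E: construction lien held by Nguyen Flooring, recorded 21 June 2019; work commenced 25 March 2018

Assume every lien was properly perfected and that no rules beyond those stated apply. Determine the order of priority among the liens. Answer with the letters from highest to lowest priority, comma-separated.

First, effective dates: C missed the 45-day window (86 days after the deed), so its recording date stands; D's effective date is 17 April 2018, when work began; E is treated as recorded 25 March 2018, the work-commencement date.
Sorted by effective date: E (25 March 2018), D (17 April 2018), A (29 October 2018), C (30 January 2019), B (14 April 2019).
E is senior to C before the subordination, so the two trade places.

C, D, A, E, B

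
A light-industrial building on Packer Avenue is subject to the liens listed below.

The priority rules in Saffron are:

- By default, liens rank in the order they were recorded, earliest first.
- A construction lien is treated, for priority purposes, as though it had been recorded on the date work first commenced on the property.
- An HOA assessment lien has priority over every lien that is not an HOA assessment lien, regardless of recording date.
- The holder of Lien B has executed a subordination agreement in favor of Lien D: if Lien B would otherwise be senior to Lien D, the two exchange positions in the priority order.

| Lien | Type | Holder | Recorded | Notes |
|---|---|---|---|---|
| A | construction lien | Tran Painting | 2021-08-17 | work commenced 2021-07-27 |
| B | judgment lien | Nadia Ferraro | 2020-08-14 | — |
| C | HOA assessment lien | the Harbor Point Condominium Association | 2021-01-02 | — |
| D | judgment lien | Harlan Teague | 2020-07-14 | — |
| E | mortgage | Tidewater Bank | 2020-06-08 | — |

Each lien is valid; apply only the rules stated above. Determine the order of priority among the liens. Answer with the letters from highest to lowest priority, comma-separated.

C, E, D, B, A

First, effective dates: A is treated as recorded 2021-07-27, the work-commencement date.
C, as an HOA assessment lien, has superpriority and ranks first.
Remaining liens by effective date: E (2020-06-08), D (2020-07-14), B (2020-08-14), A (2021-07-27).
B already ranks below D; the subordination has no effect.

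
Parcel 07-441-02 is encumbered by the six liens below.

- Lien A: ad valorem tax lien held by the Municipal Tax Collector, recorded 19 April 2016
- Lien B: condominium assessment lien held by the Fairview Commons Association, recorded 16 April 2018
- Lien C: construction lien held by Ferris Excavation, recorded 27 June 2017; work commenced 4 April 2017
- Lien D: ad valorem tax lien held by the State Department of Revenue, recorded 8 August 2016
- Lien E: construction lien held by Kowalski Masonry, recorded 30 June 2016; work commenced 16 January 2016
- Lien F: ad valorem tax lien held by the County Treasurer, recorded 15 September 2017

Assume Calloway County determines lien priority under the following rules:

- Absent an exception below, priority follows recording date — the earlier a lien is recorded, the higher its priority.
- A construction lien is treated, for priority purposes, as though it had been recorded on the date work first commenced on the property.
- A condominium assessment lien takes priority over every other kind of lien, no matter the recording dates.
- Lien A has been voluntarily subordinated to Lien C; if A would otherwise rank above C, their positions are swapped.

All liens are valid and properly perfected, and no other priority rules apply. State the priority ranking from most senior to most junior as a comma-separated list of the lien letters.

B, E, C, D, A, F

Adjusting effective dates: C relates back to 4 April 2017 (work commenced); E's effective date is 16 January 2016, when work began.
As a condominium assessment lien, B is senior to every other lien.
Among the remaining liens, by effective date: E (16 January 2016), A (19 April 2016), D (8 August 2016), C (4 April 2017), F (15 September 2017).
A is senior to C before the subordination, so the two trade places.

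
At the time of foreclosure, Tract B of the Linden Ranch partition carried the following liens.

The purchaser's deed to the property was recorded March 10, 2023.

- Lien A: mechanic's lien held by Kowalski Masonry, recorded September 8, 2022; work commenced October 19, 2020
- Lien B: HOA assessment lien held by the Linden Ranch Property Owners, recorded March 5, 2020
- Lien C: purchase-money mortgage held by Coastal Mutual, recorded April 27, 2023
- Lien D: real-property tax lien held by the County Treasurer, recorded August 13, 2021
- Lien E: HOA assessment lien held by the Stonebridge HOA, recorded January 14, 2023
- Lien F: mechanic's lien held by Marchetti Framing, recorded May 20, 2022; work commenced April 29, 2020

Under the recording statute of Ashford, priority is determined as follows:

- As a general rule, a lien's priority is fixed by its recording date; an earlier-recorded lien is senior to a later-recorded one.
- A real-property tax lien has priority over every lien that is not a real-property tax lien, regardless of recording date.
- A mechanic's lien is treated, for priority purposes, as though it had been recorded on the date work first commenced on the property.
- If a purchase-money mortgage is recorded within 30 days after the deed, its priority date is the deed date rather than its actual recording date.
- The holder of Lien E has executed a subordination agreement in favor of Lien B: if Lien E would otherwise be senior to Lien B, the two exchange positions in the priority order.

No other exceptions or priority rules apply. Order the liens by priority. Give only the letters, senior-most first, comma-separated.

D, B, F, A, E, C

Effective dates after the stated exceptions: A's effective date is October 19, 2020, when work began; C was recorded 48 days after the deed — beyond 30 days — so no relation-back applies; F is treated as recorded April 29, 2020, the work-commencement date.
D, as a real-property tax lien, has superpriority and ranks first.
Among the remaining liens, by effective date: B (March 5, 2020), F (April 29, 2020), A (October 19, 2020), E (January 14, 2023), C (April 27, 2023).
E is already junior to B, so the subordination agreement changes nothing.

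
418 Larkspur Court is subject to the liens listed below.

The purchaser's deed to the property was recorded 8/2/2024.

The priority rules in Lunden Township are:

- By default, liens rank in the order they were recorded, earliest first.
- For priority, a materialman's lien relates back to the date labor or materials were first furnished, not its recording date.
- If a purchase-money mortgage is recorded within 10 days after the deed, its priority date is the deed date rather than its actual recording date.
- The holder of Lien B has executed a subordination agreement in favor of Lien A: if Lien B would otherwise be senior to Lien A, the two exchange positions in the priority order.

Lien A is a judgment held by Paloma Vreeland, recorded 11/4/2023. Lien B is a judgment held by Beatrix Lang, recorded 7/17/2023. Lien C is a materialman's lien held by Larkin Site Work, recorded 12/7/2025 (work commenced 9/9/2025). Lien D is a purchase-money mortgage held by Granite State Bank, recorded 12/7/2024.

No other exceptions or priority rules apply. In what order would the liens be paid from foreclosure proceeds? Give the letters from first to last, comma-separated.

Effective dates: C is treated as recorded 9/9/2025, the work-commencement date; D was recorded 127 days after the deed, outside the 10-day window, so it keeps its recording date.
By effective date, earliest first: B (7/17/2023), A (11/4/2023), D (12/7/2024), C (9/9/2025).
B would otherwise be senior to A, so under the subordination agreement B and A exchange positions.

A, B, D, C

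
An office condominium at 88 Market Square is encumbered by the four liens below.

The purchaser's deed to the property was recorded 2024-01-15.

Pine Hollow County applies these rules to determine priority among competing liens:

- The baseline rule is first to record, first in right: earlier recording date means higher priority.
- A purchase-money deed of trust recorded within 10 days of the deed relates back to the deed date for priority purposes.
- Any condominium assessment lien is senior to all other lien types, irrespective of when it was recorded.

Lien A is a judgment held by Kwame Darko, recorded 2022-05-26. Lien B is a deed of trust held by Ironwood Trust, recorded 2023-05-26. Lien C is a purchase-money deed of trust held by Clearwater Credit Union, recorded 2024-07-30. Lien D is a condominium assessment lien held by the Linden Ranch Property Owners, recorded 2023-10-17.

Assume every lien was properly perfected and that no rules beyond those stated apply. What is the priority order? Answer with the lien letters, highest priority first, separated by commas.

D, A, B, C

Adjusting effective dates: C missed the 10-day window (197 days after the deed), so its recording date stands.
As a condominium assessment lien, D is senior to every other lien.
Remaining liens by effective date: A (2022-05-26), B (2023-05-26), C (2024-07-30).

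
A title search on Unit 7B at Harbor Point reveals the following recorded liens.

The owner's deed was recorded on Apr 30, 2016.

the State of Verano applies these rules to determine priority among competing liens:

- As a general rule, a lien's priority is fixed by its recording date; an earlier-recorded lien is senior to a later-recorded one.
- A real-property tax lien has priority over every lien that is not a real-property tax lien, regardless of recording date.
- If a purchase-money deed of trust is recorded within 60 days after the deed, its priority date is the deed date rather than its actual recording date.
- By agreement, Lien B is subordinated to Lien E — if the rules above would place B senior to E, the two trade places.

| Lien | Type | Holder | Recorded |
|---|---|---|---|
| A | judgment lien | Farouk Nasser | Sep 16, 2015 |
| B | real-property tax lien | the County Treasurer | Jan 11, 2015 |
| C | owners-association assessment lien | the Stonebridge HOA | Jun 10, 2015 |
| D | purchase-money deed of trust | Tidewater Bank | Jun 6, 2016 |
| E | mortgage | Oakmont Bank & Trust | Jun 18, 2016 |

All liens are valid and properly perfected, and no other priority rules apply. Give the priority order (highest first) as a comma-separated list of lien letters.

Adjusting effective dates: D's effective date is the deed date, Apr 30, 2016.
B, as a real-property tax lien, has superpriority and ranks first.
Ordering the rest by effective date: C (Jun 10, 2015), A (Sep 16, 2015), D (Apr 30, 2016), E (Jun 18, 2016).
The subordination applies — B was senior to E — so B and E swap.

E, C, A, D, B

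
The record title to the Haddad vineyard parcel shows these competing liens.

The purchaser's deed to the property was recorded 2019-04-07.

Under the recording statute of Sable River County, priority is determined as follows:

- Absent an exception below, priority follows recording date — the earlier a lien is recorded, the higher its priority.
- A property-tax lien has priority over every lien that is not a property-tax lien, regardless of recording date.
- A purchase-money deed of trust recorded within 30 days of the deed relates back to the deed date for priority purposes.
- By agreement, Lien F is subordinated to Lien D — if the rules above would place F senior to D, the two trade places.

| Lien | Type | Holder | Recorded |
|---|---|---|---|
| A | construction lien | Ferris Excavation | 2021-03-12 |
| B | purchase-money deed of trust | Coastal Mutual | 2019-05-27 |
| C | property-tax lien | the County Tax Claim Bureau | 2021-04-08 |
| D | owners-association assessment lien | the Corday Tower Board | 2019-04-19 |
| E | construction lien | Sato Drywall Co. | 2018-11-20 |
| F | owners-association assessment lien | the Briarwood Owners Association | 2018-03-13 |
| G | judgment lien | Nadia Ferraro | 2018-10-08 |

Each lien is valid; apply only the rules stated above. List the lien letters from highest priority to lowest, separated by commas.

C, D, G, E, F, B, A

Effective dates: B missed the 30-day window (50 days after the deed), so its recording date stands.
As a property-tax lien, C is senior to every other lien.
Remaining liens by effective date: F (2018-03-13), G (2018-10-08), E (2018-11-20), D (2019-04-19), B (2019-05-27), A (2021-03-12).
F is senior to D before the subordination, so the two trade places.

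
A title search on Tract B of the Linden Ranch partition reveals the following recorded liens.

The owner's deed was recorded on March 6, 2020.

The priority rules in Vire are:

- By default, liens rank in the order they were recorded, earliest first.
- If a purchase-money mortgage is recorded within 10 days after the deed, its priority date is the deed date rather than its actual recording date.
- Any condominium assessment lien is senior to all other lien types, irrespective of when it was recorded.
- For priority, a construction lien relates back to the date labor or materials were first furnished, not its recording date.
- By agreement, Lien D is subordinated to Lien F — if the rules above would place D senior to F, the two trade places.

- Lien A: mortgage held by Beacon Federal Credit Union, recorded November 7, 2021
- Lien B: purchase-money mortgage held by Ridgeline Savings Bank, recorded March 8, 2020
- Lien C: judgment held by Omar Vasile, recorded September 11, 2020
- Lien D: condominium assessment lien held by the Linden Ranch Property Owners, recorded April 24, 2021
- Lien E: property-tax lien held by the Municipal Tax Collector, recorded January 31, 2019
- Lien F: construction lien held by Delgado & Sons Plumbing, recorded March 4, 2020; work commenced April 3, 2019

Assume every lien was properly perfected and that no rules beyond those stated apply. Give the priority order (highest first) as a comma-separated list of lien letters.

Effective dates after the stated exceptions: B was recorded within the 10-day window, so its effective date is the deed date March 6, 2020; F relates back to April 3, 2019 (work commenced).
D, as a condominium assessment lien, has superpriority and ranks first.
Ordering the rest by effective date: E (January 31, 2019), F (April 3, 2019), B (March 6, 2020), C (September 11, 2020), A (November 7, 2021).
D is senior to F before the subordination, so the two trade places.

F, E, D, B, C, A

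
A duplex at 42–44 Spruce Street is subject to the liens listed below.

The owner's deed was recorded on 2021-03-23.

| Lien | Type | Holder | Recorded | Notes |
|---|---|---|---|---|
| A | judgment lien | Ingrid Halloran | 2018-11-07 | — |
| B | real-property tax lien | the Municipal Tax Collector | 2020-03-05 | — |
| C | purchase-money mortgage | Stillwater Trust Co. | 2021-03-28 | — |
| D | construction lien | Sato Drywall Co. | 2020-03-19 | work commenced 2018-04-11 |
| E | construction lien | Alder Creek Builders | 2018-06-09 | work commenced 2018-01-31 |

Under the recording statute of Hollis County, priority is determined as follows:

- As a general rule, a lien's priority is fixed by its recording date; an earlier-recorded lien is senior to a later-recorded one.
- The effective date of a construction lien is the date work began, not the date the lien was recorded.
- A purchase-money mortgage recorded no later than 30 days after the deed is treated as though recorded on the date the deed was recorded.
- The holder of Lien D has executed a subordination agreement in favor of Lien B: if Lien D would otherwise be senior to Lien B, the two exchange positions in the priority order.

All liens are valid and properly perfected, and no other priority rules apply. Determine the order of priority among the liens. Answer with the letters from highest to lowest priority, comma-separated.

Effective dates after the stated exceptions: C was recorded within the 30-day window, so its effective date is the deed date 2021-03-23; D relates back to 2018-04-11 (work commenced); E's effective date is 2018-01-31, when work began.
Ordering by effective date: E (2018-01-31), D (2018-04-11), A (2018-11-07), B (2020-03-05), C (2021-03-23).
Because D would otherwise rank above B, the subordination swaps them.

E, B, A, D, C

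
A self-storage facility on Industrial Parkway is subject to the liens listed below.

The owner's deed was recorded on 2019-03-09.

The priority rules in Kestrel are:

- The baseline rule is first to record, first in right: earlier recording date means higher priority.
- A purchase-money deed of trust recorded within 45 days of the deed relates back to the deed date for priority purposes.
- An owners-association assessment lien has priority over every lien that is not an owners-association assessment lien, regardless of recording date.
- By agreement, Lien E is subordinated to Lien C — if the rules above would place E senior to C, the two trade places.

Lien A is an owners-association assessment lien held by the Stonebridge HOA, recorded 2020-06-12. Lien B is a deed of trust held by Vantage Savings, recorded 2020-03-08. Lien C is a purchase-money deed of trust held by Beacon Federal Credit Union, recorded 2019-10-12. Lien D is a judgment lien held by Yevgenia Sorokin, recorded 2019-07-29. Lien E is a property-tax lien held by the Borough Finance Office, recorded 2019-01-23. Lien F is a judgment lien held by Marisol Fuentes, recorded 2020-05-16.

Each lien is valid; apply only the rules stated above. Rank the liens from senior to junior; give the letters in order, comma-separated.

Adjusting effective dates: C was recorded 217 days after the deed — beyond 45 days — so no relation-back applies.
A is an owners-association assessment lien, so it outranks all other liens regardless of date.
Remaining liens by effective date: E (2019-01-23), D (2019-07-29), C (2019-10-12), B (2020-03-08), F (2020-05-16).
E would otherwise be senior to C, so under the subordination agreement E and C exchange positions.

A, C, D, E, B, F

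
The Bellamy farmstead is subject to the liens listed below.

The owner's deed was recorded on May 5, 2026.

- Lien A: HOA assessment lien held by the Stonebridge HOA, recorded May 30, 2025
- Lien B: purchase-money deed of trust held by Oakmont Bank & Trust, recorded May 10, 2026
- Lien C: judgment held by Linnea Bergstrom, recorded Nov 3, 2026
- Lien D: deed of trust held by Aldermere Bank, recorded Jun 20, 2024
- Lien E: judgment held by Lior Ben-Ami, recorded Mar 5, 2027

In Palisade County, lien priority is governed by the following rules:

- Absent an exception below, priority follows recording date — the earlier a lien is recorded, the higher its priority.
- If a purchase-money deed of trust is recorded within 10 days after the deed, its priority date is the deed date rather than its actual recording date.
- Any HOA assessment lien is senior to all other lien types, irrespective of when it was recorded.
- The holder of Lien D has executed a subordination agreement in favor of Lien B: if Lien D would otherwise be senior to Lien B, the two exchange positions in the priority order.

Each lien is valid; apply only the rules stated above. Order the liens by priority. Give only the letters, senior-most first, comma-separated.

A, B, D, C, E

Effective dates: B was recorded within the 10-day window, so its effective date is the deed date May 5, 2026.
A is an HOA assessment lien, so it outranks all other liens regardless of date.
Ordering the rest by effective date: D (Jun 20, 2024), B (May 5, 2026), C (Nov 3, 2026), E (Mar 5, 2027).
D would otherwise be senior to B, so under the subordination agreement D and B exchange positions.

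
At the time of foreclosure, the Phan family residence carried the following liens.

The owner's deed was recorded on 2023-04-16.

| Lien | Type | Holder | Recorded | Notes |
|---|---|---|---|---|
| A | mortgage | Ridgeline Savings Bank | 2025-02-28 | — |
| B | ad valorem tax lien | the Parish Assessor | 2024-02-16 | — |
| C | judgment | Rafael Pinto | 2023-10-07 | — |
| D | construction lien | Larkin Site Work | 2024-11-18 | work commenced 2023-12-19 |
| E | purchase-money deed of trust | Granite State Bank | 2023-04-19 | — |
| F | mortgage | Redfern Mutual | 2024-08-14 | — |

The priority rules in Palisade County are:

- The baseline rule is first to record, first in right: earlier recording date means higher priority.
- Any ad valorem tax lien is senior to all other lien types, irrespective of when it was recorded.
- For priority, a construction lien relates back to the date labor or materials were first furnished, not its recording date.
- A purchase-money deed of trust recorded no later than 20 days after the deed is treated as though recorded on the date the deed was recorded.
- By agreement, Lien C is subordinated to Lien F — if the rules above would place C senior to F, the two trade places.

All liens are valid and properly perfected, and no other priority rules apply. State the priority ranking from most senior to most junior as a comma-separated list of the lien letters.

Effective dates after the stated exceptions: D relates back to 2023-12-19 (work commenced); E relates back to the deed date 2023-04-16.
B, as an ad valorem tax lien, has superpriority and ranks first.
Among the remaining liens, by effective date: E (2023-04-16), C (2023-10-07), D (2023-12-19), F (2024-08-14), A (2025-02-28).
C is senior to F before the subordination, so the two trade places.

B, E, F, D, C, A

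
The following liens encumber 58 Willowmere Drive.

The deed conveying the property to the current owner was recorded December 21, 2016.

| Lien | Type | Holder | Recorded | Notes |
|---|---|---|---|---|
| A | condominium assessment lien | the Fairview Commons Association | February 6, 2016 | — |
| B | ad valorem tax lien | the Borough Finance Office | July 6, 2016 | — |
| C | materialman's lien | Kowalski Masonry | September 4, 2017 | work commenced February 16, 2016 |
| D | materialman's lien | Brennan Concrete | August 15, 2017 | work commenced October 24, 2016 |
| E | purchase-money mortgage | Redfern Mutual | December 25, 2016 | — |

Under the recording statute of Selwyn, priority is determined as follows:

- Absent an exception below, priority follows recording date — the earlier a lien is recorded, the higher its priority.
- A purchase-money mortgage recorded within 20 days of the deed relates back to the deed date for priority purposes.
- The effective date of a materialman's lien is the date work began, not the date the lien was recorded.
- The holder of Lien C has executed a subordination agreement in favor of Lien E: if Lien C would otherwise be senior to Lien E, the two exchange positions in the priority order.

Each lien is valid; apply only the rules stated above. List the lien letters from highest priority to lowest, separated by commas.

A, E, B, D, C

Effective dates: C's effective date is February 16, 2016, when work began; D is treated as recorded October 24, 2016, the work-commencement date; E's effective date is the deed date, December 21, 2016.
By effective date, earliest first: A (February 6, 2016), C (February 16, 2016), B (July 6, 2016), D (October 24, 2016), E (December 21, 2016).
C is senior to E before the subordination, so the two trade places.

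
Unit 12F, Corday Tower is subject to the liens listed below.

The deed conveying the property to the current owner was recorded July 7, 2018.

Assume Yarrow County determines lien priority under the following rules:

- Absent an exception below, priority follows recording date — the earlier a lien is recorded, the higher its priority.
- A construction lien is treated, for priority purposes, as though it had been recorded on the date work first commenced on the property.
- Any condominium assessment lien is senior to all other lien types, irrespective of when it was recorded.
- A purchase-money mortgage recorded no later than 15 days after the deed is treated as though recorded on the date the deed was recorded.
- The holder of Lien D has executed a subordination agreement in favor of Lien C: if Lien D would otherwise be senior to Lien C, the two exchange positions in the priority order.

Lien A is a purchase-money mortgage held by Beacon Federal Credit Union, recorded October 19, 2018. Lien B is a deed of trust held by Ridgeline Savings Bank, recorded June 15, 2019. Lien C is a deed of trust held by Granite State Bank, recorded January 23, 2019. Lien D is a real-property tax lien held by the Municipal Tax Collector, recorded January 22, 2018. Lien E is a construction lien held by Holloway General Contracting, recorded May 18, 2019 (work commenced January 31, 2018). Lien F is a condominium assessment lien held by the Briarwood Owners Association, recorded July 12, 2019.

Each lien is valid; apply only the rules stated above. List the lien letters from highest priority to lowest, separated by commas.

Effective dates after the stated exceptions: A was recorded 104 days after the deed — beyond 15 days — so no relation-back applies; E relates back to January 31, 2018 (work commenced).
F is a condominium assessment lien, so it outranks all other liens regardless of date.
Among the remaining liens, by effective date: D (January 22, 2018), E (January 31, 2018), A (October 19, 2018), C (January 23, 2019), B (June 15, 2019).
The subordination applies — D was senior to C — so D and C swap.

F, C, E, A, D, B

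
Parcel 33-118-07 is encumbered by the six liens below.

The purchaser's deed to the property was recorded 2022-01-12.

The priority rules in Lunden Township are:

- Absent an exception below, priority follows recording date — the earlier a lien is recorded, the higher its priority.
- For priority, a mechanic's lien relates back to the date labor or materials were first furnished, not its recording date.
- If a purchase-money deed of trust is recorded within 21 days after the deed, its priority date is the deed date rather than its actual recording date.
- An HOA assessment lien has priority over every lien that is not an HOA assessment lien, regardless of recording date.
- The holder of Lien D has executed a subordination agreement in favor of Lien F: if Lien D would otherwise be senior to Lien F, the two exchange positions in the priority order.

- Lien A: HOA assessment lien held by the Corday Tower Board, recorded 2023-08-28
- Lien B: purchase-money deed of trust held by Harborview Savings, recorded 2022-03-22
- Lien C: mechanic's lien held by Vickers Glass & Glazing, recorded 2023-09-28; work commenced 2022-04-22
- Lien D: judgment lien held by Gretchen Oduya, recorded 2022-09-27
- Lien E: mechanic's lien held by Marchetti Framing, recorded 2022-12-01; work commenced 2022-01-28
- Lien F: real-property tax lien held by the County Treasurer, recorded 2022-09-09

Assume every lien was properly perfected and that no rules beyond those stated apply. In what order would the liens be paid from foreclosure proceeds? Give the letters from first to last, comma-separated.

Effective dates: B was recorded 69 days after the deed — beyond 21 days — so no relation-back applies; C's effective date is 2022-04-22, when work began; E is treated as recorded 2022-01-28, the work-commencement date.
A is an HOA assessment lien and takes priority over every other lien.
Ordering the rest by effective date: E (2022-01-28), B (2022-03-22), C (2022-04-22), F (2022-09-09), D (2022-09-27).
Since D is not senior to F, the subordination leaves the order unchanged.

A, E, B, C, F, D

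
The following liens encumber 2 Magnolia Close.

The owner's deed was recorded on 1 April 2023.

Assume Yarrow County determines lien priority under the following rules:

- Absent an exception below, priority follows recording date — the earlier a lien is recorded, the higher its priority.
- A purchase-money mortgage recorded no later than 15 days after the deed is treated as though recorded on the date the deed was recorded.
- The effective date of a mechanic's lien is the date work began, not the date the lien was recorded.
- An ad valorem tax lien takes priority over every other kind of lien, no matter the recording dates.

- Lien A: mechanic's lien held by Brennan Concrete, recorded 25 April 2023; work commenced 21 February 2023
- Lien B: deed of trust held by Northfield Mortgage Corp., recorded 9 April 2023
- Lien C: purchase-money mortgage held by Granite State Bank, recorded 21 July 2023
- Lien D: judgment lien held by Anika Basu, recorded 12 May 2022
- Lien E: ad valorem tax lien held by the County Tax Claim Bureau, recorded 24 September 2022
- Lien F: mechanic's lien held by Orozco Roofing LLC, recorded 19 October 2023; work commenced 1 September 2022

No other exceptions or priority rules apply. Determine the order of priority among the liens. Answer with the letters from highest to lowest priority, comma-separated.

E, D, F, A, B, C

First, effective dates: A relates back to 21 February 2023 (work commenced); C was recorded 111 days after the deed, outside the 15-day window, so it keeps its recording date; F relates back to 1 September 2022 (work commenced).
As an ad valorem tax lien, E is senior to every other lien.
Among the remaining liens, by effective date: D (12 May 2022), F (1 September 2022), A (21 February 2023), B (9 April 2023), C (21 July 2023).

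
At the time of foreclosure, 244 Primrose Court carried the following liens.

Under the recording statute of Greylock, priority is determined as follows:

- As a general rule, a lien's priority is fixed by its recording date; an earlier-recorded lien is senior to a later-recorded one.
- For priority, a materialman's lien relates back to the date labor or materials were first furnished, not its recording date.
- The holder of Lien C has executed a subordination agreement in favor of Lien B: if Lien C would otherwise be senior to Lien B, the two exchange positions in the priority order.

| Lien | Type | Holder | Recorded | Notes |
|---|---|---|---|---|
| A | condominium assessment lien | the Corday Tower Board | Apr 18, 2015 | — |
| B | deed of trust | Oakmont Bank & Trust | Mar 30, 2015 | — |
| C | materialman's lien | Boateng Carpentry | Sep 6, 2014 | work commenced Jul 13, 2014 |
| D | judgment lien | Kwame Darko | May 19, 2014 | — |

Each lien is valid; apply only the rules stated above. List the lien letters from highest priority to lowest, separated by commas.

D, B, C, A

First, effective dates: C is treated as recorded Jul 13, 2014, the work-commencement date.
By effective date, earliest first: D (May 19, 2014), C (Jul 13, 2014), B (Mar 30, 2015), A (Apr 18, 2015).
Because C would otherwise rank above B, the subordination swaps them.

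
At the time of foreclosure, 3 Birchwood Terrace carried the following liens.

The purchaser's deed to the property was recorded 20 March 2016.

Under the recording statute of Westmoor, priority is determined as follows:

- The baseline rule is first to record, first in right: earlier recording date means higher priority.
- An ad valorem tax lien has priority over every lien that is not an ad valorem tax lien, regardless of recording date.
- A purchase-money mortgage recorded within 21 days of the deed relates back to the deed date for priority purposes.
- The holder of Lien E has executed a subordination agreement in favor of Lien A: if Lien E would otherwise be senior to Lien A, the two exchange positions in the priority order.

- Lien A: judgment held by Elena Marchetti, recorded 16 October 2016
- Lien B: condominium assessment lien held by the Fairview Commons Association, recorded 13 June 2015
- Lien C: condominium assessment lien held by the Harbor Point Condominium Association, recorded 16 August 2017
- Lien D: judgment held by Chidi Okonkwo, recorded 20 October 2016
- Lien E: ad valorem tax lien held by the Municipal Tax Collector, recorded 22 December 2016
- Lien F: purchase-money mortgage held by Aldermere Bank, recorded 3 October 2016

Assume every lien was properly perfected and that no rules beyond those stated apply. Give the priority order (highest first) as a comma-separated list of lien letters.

A, B, F, E, D, C

Effective dates: F was recorded 197 days after the deed — beyond 21 days — so no relation-back applies.
E, as an ad valorem tax lien, has superpriority and ranks first.
Ordering the rest by effective date: B (13 June 2015), F (3 October 2016), A (16 October 2016), D (20 October 2016), C (16 August 2017).
The subordination applies — E was senior to A — so E and A swap.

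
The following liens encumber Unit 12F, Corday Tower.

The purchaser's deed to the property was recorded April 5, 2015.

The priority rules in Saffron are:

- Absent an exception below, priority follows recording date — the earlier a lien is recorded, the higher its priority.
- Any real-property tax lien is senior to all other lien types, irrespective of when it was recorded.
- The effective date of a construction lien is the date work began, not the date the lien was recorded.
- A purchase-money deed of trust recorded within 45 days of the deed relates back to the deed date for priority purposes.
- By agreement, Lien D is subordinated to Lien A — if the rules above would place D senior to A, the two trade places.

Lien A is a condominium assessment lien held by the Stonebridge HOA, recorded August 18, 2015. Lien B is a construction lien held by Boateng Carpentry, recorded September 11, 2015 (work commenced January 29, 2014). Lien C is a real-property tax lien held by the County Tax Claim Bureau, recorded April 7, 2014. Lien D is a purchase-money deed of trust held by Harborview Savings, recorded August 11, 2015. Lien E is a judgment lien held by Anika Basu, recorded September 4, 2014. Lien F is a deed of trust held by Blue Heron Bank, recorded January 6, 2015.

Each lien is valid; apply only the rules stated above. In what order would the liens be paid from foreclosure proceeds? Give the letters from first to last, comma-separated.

Effective dates: B is treated as recorded January 29, 2014, the work-commencement date; D was recorded 128 days after the deed — beyond 45 days — so no relation-back applies.
As a real-property tax lien, C is senior to every other lien.
The other liens, earliest effective date first: B (January 29, 2014), E (September 4, 2014), F (January 6, 2015), D (August 11, 2015), A (August 18, 2015).
The subordination applies — D was senior to A — so D and A swap.

C, B, E, F, A, D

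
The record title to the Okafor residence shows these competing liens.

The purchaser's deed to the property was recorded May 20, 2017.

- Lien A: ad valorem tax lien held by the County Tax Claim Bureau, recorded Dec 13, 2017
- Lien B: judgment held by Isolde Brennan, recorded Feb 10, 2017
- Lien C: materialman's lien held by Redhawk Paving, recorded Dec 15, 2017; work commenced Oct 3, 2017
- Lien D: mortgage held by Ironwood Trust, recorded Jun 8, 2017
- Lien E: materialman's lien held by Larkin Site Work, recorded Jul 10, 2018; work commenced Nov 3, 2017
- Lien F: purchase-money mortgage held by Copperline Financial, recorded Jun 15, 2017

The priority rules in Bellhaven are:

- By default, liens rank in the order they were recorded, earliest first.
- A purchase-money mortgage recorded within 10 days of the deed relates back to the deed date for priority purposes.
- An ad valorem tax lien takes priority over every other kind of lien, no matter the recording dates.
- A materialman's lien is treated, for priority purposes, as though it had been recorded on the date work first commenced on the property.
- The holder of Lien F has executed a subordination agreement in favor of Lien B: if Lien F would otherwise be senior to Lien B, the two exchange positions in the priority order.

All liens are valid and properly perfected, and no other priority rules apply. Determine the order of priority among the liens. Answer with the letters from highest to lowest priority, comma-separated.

First, effective dates: C relates back to Oct 3, 2017 (work commenced); E's effective date is Nov 3, 2017, when work began; F was recorded 26 days after the deed, outside the 10-day window, so it keeps its recording date.
As an ad valorem tax lien, A is senior to every other lien.
The other liens, earliest effective date first: B (Feb 10, 2017), D (Jun 8, 2017), F (Jun 15, 2017), C (Oct 3, 2017), E (Nov 3, 2017).
F is already junior to B, so the subordination agreement changes nothing.

A, B, D, F, C, E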